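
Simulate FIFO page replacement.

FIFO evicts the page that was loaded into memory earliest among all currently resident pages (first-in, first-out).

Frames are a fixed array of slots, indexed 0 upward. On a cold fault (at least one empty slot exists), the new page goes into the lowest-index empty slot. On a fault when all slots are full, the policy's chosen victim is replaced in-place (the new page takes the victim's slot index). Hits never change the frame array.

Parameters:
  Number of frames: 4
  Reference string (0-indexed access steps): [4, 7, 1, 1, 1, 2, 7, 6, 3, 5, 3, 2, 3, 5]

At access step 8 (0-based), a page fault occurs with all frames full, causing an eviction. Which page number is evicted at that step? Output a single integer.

Step 0: ref 4 -> FAULT, frames=[4,-,-,-]
Step 1: ref 7 -> FAULT, frames=[4,7,-,-]
Step 2: ref 1 -> FAULT, frames=[4,7,1,-]
Step 3: ref 1 -> HIT, frames=[4,7,1,-]
Step 4: ref 1 -> HIT, frames=[4,7,1,-]
Step 5: ref 2 -> FAULT, frames=[4,7,1,2]
Step 6: ref 7 -> HIT, frames=[4,7,1,2]
Step 7: ref 6 -> FAULT, evict 4, frames=[6,7,1,2]
Step 8: ref 3 -> FAULT, evict 7, frames=[6,3,1,2]
At step 8: evicted page 7

Answer: 7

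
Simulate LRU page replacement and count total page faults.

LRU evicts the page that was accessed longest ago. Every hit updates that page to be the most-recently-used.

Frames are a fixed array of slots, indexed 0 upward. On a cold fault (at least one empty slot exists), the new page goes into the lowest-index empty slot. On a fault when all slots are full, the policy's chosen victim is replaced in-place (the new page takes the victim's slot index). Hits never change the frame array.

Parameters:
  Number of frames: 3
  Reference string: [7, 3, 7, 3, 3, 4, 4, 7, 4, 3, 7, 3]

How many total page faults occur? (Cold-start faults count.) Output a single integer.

Step 0: ref 7 → FAULT, frames=[7,-,-]
Step 1: ref 3 → FAULT, frames=[7,3,-]
Step 2: ref 7 → HIT, frames=[7,3,-]
Step 3: ref 3 → HIT, frames=[7,3,-]
Step 4: ref 3 → HIT, frames=[7,3,-]
Step 5: ref 4 → FAULT, frames=[7,3,4]
Step 6: ref 4 → HIT, frames=[7,3,4]
Step 7: ref 7 → HIT, frames=[7,3,4]
Step 8: ref 4 → HIT, frames=[7,3,4]
Step 9: ref 3 → HIT, frames=[7,3,4]
Step 10: ref 7 → HIT, frames=[7,3,4]
Step 11: ref 3 → HIT, frames=[7,3,4]
Total faults: 3

Answer: 3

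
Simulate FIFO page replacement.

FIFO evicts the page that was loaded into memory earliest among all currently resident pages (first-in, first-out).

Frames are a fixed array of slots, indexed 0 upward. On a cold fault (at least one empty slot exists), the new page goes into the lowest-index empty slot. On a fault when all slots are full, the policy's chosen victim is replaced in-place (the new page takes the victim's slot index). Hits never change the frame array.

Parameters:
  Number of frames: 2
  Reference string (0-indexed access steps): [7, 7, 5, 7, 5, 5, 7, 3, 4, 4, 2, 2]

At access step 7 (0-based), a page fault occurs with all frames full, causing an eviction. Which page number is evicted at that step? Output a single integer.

Answer: 7

Derivation:
Step 0: ref 7 -> FAULT, frames=[7,-]
Step 1: ref 7 -> HIT, frames=[7,-]
Step 2: ref 5 -> FAULT, frames=[7,5]
Step 3: ref 7 -> HIT, frames=[7,5]
Step 4: ref 5 -> HIT, frames=[7,5]
Step 5: ref 5 -> HIT, frames=[7,5]
Step 6: ref 7 -> HIT, frames=[7,5]
Step 7: ref 3 -> FAULT, evict 7, frames=[3,5]
At step 7: evicted page 7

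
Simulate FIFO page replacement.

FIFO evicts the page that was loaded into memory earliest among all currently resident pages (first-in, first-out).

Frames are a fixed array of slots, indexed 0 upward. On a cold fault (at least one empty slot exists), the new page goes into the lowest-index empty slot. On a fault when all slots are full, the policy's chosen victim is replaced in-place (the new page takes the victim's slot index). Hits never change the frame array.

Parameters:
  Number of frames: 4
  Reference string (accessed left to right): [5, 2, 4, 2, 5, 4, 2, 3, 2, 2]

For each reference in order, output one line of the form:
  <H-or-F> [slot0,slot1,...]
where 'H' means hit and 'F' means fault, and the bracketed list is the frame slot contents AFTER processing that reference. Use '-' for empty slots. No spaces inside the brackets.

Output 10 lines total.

F [5,-,-,-]
F [5,2,-,-]
F [5,2,4,-]
H [5,2,4,-]
H [5,2,4,-]
H [5,2,4,-]
H [5,2,4,-]
F [5,2,4,3]
H [5,2,4,3]
H [5,2,4,3]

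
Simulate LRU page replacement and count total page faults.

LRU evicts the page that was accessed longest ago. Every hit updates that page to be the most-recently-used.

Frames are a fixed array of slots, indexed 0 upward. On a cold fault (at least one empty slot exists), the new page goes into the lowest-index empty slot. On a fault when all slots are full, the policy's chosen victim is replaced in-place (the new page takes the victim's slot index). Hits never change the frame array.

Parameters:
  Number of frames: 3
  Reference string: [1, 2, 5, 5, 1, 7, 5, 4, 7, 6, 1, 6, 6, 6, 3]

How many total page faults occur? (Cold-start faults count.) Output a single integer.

Step 0: ref 1 → FAULT, frames=[1,-,-]
Step 1: ref 2 → FAULT, frames=[1,2,-]
Step 2: ref 5 → FAULT, frames=[1,2,5]
Step 3: ref 5 → HIT, frames=[1,2,5]
Step 4: ref 1 → HIT, frames=[1,2,5]
Step 5: ref 7 → FAULT (evict 2), frames=[1,7,5]
Step 6: ref 5 → HIT, frames=[1,7,5]
Step 7: ref 4 → FAULT (evict 1), frames=[4,7,5]
Step 8: ref 7 → HIT, frames=[4,7,5]
Step 9: ref 6 → FAULT (evict 5), frames=[4,7,6]
Step 10: ref 1 → FAULT (evict 4), frames=[1,7,6]
Step 11: ref 6 → HIT, frames=[1,7,6]
Step 12: ref 6 → HIT, frames=[1,7,6]
Step 13: ref 6 → HIT, frames=[1,7,6]
Step 14: ref 3 → FAULT (evict 7), frames=[1,3,6]
Total faults: 8

Answer: 8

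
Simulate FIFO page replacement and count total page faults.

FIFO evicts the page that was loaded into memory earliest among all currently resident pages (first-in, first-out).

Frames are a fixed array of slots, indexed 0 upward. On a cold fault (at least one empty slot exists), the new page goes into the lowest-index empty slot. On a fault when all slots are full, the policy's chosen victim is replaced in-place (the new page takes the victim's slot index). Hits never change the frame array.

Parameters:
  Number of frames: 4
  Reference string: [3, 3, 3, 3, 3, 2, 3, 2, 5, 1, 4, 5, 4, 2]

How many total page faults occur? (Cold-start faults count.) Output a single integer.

Step 0: ref 3 → FAULT, frames=[3,-,-,-]
Step 1: ref 3 → HIT, frames=[3,-,-,-]
Step 2: ref 3 → HIT, frames=[3,-,-,-]
Step 3: ref 3 → HIT, frames=[3,-,-,-]
Step 4: ref 3 → HIT, frames=[3,-,-,-]
Step 5: ref 2 → FAULT, frames=[3,2,-,-]
Step 6: ref 3 → HIT, frames=[3,2,-,-]
Step 7: ref 2 → HIT, frames=[3,2,-,-]
Step 8: ref 5 → FAULT, frames=[3,2,5,-]
Step 9: ref 1 → FAULT, frames=[3,2,5,1]
Step 10: ref 4 → FAULT (evict 3), frames=[4,2,5,1]
Step 11: ref 5 → HIT, frames=[4,2,5,1]
Step 12: ref 4 → HIT, frames=[4,2,5,1]
Step 13: ref 2 → HIT, frames=[4,2,5,1]
Total faults: 5

Answer: 5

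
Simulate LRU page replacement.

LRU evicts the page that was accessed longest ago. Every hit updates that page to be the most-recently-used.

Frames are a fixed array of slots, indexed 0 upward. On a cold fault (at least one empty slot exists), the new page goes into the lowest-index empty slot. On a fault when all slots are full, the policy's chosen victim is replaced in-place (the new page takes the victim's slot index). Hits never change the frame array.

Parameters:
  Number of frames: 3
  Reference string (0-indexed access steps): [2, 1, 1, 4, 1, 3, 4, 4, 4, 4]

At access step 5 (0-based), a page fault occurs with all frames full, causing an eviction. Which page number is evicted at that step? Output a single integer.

Step 0: ref 2 -> FAULT, frames=[2,-,-]
Step 1: ref 1 -> FAULT, frames=[2,1,-]
Step 2: ref 1 -> HIT, frames=[2,1,-]
Step 3: ref 4 -> FAULT, frames=[2,1,4]
Step 4: ref 1 -> HIT, frames=[2,1,4]
Step 5: ref 3 -> FAULT, evict 2, frames=[3,1,4]
At step 5: evicted page 2

Answer: 2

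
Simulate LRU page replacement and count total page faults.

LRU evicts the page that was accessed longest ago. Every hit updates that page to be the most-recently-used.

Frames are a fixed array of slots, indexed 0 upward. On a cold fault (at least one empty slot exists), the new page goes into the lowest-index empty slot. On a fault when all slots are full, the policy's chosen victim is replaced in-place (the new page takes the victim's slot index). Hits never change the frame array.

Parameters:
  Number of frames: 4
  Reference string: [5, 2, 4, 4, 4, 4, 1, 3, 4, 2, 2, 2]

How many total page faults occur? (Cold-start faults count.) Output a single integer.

Step 0: ref 5 → FAULT, frames=[5,-,-,-]
Step 1: ref 2 → FAULT, frames=[5,2,-,-]
Step 2: ref 4 → FAULT, frames=[5,2,4,-]
Step 3: ref 4 → HIT, frames=[5,2,4,-]
Step 4: ref 4 → HIT, frames=[5,2,4,-]
Step 5: ref 4 → HIT, frames=[5,2,4,-]
Step 6: ref 1 → FAULT, frames=[5,2,4,1]
Step 7: ref 3 → FAULT (evict 5), frames=[3,2,4,1]
Step 8: ref 4 → HIT, frames=[3,2,4,1]
Step 9: ref 2 → HIT, frames=[3,2,4,1]
Step 10: ref 2 → HIT, frames=[3,2,4,1]
Step 11: ref 2 → HIT, frames=[3,2,4,1]
Total faults: 5

Answer: 5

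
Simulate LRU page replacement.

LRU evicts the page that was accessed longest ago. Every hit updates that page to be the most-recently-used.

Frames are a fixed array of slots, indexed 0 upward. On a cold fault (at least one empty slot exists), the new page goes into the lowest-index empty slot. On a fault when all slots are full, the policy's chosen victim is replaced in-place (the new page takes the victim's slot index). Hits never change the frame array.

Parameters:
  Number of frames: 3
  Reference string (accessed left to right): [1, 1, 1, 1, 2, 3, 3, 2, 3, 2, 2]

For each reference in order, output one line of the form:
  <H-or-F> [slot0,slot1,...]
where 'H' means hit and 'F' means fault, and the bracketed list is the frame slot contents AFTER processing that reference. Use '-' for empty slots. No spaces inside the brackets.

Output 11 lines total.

F [1,-,-]
H [1,-,-]
H [1,-,-]
H [1,-,-]
F [1,2,-]
F [1,2,3]
H [1,2,3]
H [1,2,3]
H [1,2,3]
H [1,2,3]
H [1,2,3]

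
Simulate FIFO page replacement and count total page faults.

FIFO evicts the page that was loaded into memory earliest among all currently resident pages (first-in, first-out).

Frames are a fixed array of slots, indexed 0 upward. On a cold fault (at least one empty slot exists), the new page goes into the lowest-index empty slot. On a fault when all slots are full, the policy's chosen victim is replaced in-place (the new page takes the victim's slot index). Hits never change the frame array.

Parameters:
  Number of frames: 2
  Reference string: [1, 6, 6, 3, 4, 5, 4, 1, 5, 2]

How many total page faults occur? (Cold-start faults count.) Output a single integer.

Answer: 7

Derivation:
Step 0: ref 1 → FAULT, frames=[1,-]
Step 1: ref 6 → FAULT, frames=[1,6]
Step 2: ref 6 → HIT, frames=[1,6]
Step 3: ref 3 → FAULT (evict 1), frames=[3,6]
Step 4: ref 4 → FAULT (evict 6), frames=[3,4]
Step 5: ref 5 → FAULT (evict 3), frames=[5,4]
Step 6: ref 4 → HIT, frames=[5,4]
Step 7: ref 1 → FAULT (evict 4), frames=[5,1]
Step 8: ref 5 → HIT, frames=[5,1]
Step 9: ref 2 → FAULT (evict 5), frames=[2,1]
Total faults: 7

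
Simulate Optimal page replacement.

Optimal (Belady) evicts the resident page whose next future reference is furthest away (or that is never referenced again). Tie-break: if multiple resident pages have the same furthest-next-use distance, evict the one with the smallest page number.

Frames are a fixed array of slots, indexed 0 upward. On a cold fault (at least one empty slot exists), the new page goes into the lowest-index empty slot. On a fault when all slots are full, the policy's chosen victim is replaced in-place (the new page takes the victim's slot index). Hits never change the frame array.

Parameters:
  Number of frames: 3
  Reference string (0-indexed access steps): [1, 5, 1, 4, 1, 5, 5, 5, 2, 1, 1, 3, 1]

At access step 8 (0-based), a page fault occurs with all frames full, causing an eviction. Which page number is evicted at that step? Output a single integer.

Step 0: ref 1 -> FAULT, frames=[1,-,-]
Step 1: ref 5 -> FAULT, frames=[1,5,-]
Step 2: ref 1 -> HIT, frames=[1,5,-]
Step 3: ref 4 -> FAULT, frames=[1,5,4]
Step 4: ref 1 -> HIT, frames=[1,5,4]
Step 5: ref 5 -> HIT, frames=[1,5,4]
Step 6: ref 5 -> HIT, frames=[1,5,4]
Step 7: ref 5 -> HIT, frames=[1,5,4]
Step 8: ref 2 -> FAULT, evict 4, frames=[1,5,2]
At step 8: evicted page 4

Answer: 4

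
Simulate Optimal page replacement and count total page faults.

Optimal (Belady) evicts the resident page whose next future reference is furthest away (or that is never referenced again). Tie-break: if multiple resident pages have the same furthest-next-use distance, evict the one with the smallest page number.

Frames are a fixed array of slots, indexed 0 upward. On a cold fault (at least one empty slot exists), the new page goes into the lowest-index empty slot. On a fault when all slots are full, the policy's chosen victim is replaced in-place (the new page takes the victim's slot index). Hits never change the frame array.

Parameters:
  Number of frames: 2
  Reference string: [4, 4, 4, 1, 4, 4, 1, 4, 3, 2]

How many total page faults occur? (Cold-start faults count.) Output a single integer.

Answer: 4

Derivation:
Step 0: ref 4 → FAULT, frames=[4,-]
Step 1: ref 4 → HIT, frames=[4,-]
Step 2: ref 4 → HIT, frames=[4,-]
Step 3: ref 1 → FAULT, frames=[4,1]
Step 4: ref 4 → HIT, frames=[4,1]
Step 5: ref 4 → HIT, frames=[4,1]
Step 6: ref 1 → HIT, frames=[4,1]
Step 7: ref 4 → HIT, frames=[4,1]
Step 8: ref 3 → FAULT (evict 1), frames=[4,3]
Step 9: ref 2 → FAULT (evict 3), frames=[4,2]
Total faults: 4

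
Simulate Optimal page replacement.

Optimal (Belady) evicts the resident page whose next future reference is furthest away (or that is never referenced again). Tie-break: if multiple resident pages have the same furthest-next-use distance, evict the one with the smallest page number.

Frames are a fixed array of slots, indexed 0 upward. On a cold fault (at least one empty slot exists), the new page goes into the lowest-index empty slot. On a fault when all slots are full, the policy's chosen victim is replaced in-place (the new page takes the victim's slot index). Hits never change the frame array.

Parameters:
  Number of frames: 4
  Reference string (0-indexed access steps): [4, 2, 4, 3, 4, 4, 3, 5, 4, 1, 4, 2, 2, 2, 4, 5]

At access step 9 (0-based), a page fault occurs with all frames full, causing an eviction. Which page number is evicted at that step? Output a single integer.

Step 0: ref 4 -> FAULT, frames=[4,-,-,-]
Step 1: ref 2 -> FAULT, frames=[4,2,-,-]
Step 2: ref 4 -> HIT, frames=[4,2,-,-]
Step 3: ref 3 -> FAULT, frames=[4,2,3,-]
Step 4: ref 4 -> HIT, frames=[4,2,3,-]
Step 5: ref 4 -> HIT, frames=[4,2,3,-]
Step 6: ref 3 -> HIT, frames=[4,2,3,-]
Step 7: ref 5 -> FAULT, frames=[4,2,3,5]
Step 8: ref 4 -> HIT, frames=[4,2,3,5]
Step 9: ref 1 -> FAULT, evict 3, frames=[4,2,1,5]
At step 9: evicted page 3

Answer: 3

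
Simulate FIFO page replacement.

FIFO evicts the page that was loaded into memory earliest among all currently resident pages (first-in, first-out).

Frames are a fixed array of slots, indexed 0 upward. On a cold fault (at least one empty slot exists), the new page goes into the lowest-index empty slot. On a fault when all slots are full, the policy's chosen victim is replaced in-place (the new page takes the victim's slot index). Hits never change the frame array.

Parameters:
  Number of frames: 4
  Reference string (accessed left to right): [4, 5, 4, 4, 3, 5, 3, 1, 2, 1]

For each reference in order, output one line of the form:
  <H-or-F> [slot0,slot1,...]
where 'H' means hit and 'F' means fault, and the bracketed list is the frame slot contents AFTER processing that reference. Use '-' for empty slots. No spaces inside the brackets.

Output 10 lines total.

F [4,-,-,-]
F [4,5,-,-]
H [4,5,-,-]
H [4,5,-,-]
F [4,5,3,-]
H [4,5,3,-]
H [4,5,3,-]
F [4,5,3,1]
F [2,5,3,1]
H [2,5,3,1]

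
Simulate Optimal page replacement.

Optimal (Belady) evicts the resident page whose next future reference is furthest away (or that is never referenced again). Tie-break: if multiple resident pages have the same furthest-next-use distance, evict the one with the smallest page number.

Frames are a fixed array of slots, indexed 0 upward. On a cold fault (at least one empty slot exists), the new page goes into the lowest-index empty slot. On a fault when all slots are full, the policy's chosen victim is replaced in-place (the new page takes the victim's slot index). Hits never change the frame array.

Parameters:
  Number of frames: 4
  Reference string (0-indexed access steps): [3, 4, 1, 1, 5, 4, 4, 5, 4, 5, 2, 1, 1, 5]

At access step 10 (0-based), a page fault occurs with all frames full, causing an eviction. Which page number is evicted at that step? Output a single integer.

Answer: 3

Derivation:
Step 0: ref 3 -> FAULT, frames=[3,-,-,-]
Step 1: ref 4 -> FAULT, frames=[3,4,-,-]
Step 2: ref 1 -> FAULT, frames=[3,4,1,-]
Step 3: ref 1 -> HIT, frames=[3,4,1,-]
Step 4: ref 5 -> FAULT, frames=[3,4,1,5]
Step 5: ref 4 -> HIT, frames=[3,4,1,5]
Step 6: ref 4 -> HIT, frames=[3,4,1,5]
Step 7: ref 5 -> HIT, frames=[3,4,1,5]
Step 8: ref 4 -> HIT, frames=[3,4,1,5]
Step 9: ref 5 -> HIT, frames=[3,4,1,5]
Step 10: ref 2 -> FAULT, evict 3, frames=[2,4,1,5]
At step 10: evicted page 3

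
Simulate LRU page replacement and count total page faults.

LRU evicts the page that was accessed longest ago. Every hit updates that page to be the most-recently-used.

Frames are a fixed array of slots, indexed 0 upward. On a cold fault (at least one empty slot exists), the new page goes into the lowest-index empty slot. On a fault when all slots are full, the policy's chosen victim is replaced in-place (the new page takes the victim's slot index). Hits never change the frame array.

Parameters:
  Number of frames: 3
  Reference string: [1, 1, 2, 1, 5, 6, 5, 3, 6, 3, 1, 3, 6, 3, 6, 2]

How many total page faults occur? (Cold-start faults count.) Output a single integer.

Answer: 7

Derivation:
Step 0: ref 1 → FAULT, frames=[1,-,-]
Step 1: ref 1 → HIT, frames=[1,-,-]
Step 2: ref 2 → FAULT, frames=[1,2,-]
Step 3: ref 1 → HIT, frames=[1,2,-]
Step 4: ref 5 → FAULT, frames=[1,2,5]
Step 5: ref 6 → FAULT (evict 2), frames=[1,6,5]
Step 6: ref 5 → HIT, frames=[1,6,5]
Step 7: ref 3 → FAULT (evict 1), frames=[3,6,5]
Step 8: ref 6 → HIT, frames=[3,6,5]
Step 9: ref 3 → HIT, frames=[3,6,5]
Step 10: ref 1 → FAULT (evict 5), frames=[3,6,1]
Step 11: ref 3 → HIT, frames=[3,6,1]
Step 12: ref 6 → HIT, frames=[3,6,1]
Step 13: ref 3 → HIT, frames=[3,6,1]
Step 14: ref 6 → HIT, frames=[3,6,1]
Step 15: ref 2 → FAULT (evict 1), frames=[3,6,2]
Total faults: 7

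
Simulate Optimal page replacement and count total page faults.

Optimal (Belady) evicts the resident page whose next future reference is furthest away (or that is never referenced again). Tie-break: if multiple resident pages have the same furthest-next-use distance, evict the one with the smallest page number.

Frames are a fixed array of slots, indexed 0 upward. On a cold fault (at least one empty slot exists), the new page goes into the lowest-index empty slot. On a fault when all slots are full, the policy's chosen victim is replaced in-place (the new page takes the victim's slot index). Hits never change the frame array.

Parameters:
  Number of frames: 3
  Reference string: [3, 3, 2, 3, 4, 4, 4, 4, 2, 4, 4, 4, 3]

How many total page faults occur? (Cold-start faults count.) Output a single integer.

Answer: 3

Derivation:
Step 0: ref 3 → FAULT, frames=[3,-,-]
Step 1: ref 3 → HIT, frames=[3,-,-]
Step 2: ref 2 → FAULT, frames=[3,2,-]
Step 3: ref 3 → HIT, frames=[3,2,-]
Step 4: ref 4 → FAULT, frames=[3,2,4]
Step 5: ref 4 → HIT, frames=[3,2,4]
Step 6: ref 4 → HIT, frames=[3,2,4]
Step 7: ref 4 → HIT, frames=[3,2,4]
Step 8: ref 2 → HIT, frames=[3,2,4]
Step 9: ref 4 → HIT, frames=[3,2,4]
Step 10: ref 4 → HIT, frames=[3,2,4]
Step 11: ref 4 → HIT, frames=[3,2,4]
Step 12: ref 3 → HIT, frames=[3,2,4]
Total faults: 3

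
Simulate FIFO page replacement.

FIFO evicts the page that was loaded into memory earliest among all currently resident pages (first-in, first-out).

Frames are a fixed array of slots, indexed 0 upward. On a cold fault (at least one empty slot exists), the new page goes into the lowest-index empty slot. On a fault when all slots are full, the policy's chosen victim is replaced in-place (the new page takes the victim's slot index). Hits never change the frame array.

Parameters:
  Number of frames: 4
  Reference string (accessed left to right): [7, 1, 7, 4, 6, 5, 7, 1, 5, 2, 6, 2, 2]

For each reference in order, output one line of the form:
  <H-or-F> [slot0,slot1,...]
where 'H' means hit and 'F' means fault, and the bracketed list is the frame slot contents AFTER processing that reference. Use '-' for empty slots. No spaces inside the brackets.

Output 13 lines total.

F [7,-,-,-]
F [7,1,-,-]
H [7,1,-,-]
F [7,1,4,-]
F [7,1,4,6]
F [5,1,4,6]
F [5,7,4,6]
F [5,7,1,6]
H [5,7,1,6]
F [5,7,1,2]
F [6,7,1,2]
H [6,7,1,2]
H [6,7,1,2]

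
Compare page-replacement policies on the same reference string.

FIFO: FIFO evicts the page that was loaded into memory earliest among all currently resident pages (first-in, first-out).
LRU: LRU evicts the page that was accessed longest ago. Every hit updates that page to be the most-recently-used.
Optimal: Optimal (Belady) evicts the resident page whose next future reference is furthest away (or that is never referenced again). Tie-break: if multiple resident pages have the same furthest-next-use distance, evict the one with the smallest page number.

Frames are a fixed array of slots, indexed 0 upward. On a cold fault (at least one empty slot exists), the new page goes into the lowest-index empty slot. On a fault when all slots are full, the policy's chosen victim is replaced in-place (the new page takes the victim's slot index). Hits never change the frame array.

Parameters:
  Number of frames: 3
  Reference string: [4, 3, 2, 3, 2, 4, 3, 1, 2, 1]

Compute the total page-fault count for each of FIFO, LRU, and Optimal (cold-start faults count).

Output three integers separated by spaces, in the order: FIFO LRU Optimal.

Answer: 4 5 4

Derivation:
--- FIFO ---
  step 0: ref 4 -> FAULT, frames=[4,-,-] (faults so far: 1)
  step 1: ref 3 -> FAULT, frames=[4,3,-] (faults so far: 2)
  step 2: ref 2 -> FAULT, frames=[4,3,2] (faults so far: 3)
  step 3: ref 3 -> HIT, frames=[4,3,2] (faults so far: 3)
  step 4: ref 2 -> HIT, frames=[4,3,2] (faults so far: 3)
  step 5: ref 4 -> HIT, frames=[4,3,2] (faults so far: 3)
  step 6: ref 3 -> HIT, frames=[4,3,2] (faults so far: 3)
  step 7: ref 1 -> FAULT, evict 4, frames=[1,3,2] (faults so far: 4)
  step 8: ref 2 -> HIT, frames=[1,3,2] (faults so far: 4)
  step 9: ref 1 -> HIT, frames=[1,3,2] (faults so far: 4)
  FIFO total faults: 4
--- LRU ---
  step 0: ref 4 -> FAULT, frames=[4,-,-] (faults so far: 1)
  step 1: ref 3 -> FAULT, frames=[4,3,-] (faults so far: 2)
  step 2: ref 2 -> FAULT, frames=[4,3,2] (faults so far: 3)
  step 3: ref 3 -> HIT, frames=[4,3,2] (faults so far: 3)
  step 4: ref 2 -> HIT, frames=[4,3,2] (faults so far: 3)
  step 5: ref 4 -> HIT, frames=[4,3,2] (faults so far: 3)
  step 6: ref 3 -> HIT, frames=[4,3,2] (faults so far: 3)
  step 7: ref 1 -> FAULT, evict 2, frames=[4,3,1] (faults so far: 4)
  step 8: ref 2 -> FAULT, evict 4, frames=[2,3,1] (faults so far: 5)
  step 9: ref 1 -> HIT, frames=[2,3,1] (faults so far: 5)
  LRU total faults: 5
--- Optimal ---
  step 0: ref 4 -> FAULT, frames=[4,-,-] (faults so far: 1)
  step 1: ref 3 -> FAULT, frames=[4,3,-] (faults so far: 2)
  step 2: ref 2 -> FAULT, frames=[4,3,2] (faults so far: 3)
  step 3: ref 3 -> HIT, frames=[4,3,2] (faults so far: 3)
  step 4: ref 2 -> HIT, frames=[4,3,2] (faults so far: 3)
  step 5: ref 4 -> HIT, frames=[4,3,2] (faults so far: 3)
  step 6: ref 3 -> HIT, frames=[4,3,2] (faults so far: 3)
  step 7: ref 1 -> FAULT, evict 3, frames=[4,1,2] (faults so far: 4)
  step 8: ref 2 -> HIT, frames=[4,1,2] (faults so far: 4)
  step 9: ref 1 -> HIT, frames=[4,1,2] (faults so far: 4)
  Optimal total faults: 4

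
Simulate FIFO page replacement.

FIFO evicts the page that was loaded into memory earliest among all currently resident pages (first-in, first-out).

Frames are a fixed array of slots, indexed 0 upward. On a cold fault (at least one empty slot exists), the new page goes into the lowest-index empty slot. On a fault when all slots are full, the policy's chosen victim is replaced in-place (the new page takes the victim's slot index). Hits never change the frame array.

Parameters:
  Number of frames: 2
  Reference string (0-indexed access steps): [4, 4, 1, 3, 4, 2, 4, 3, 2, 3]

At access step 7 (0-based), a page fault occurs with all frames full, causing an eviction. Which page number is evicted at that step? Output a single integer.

Step 0: ref 4 -> FAULT, frames=[4,-]
Step 1: ref 4 -> HIT, frames=[4,-]
Step 2: ref 1 -> FAULT, frames=[4,1]
Step 3: ref 3 -> FAULT, evict 4, frames=[3,1]
Step 4: ref 4 -> FAULT, evict 1, frames=[3,4]
Step 5: ref 2 -> FAULT, evict 3, frames=[2,4]
Step 6: ref 4 -> HIT, frames=[2,4]
Step 7: ref 3 -> FAULT, evict 4, frames=[2,3]
At step 7: evicted page 4

Answer: 4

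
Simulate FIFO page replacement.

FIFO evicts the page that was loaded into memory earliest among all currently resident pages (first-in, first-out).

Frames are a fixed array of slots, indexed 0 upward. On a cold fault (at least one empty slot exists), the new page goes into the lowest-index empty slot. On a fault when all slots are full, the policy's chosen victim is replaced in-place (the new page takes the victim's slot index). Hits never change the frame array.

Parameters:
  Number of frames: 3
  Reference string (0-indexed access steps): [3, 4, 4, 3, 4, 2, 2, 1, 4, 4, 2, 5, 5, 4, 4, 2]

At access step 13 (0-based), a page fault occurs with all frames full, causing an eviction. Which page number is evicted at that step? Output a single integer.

Answer: 2

Derivation:
Step 0: ref 3 -> FAULT, frames=[3,-,-]
Step 1: ref 4 -> FAULT, frames=[3,4,-]
Step 2: ref 4 -> HIT, frames=[3,4,-]
Step 3: ref 3 -> HIT, frames=[3,4,-]
Step 4: ref 4 -> HIT, frames=[3,4,-]
Step 5: ref 2 -> FAULT, frames=[3,4,2]
Step 6: ref 2 -> HIT, frames=[3,4,2]
Step 7: ref 1 -> FAULT, evict 3, frames=[1,4,2]
Step 8: ref 4 -> HIT, frames=[1,4,2]
Step 9: ref 4 -> HIT, frames=[1,4,2]
Step 10: ref 2 -> HIT, frames=[1,4,2]
Step 11: ref 5 -> FAULT, evict 4, frames=[1,5,2]
Step 12: ref 5 -> HIT, frames=[1,5,2]
Step 13: ref 4 -> FAULT, evict 2, frames=[1,5,4]
At step 13: evicted page 2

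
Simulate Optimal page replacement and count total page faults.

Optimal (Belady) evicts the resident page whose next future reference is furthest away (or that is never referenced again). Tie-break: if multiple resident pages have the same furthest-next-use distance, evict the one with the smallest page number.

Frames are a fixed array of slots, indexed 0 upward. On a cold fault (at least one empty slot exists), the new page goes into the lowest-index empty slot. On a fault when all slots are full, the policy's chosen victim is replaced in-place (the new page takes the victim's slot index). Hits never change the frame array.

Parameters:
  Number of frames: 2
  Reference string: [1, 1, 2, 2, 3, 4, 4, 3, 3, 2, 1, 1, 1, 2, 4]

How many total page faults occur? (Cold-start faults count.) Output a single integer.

Answer: 7

Derivation:
Step 0: ref 1 → FAULT, frames=[1,-]
Step 1: ref 1 → HIT, frames=[1,-]
Step 2: ref 2 → FAULT, frames=[1,2]
Step 3: ref 2 → HIT, frames=[1,2]
Step 4: ref 3 → FAULT (evict 1), frames=[3,2]
Step 5: ref 4 → FAULT (evict 2), frames=[3,4]
Step 6: ref 4 → HIT, frames=[3,4]
Step 7: ref 3 → HIT, frames=[3,4]
Step 8: ref 3 → HIT, frames=[3,4]
Step 9: ref 2 → FAULT (evict 3), frames=[2,4]
Step 10: ref 1 → FAULT (evict 4), frames=[2,1]
Step 11: ref 1 → HIT, frames=[2,1]
Step 12: ref 1 → HIT, frames=[2,1]
Step 13: ref 2 → HIT, frames=[2,1]
Step 14: ref 4 → FAULT (evict 1), frames=[2,4]
Total faults: 7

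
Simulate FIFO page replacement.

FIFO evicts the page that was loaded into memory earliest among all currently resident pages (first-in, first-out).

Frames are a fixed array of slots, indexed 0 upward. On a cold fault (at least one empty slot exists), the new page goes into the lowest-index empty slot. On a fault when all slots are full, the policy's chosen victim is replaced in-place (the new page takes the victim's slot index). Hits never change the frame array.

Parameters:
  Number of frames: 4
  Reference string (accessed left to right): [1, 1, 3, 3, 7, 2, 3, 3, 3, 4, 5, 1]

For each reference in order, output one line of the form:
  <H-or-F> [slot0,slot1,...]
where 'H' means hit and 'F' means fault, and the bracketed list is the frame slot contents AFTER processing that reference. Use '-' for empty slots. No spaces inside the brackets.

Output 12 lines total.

F [1,-,-,-]
H [1,-,-,-]
F [1,3,-,-]
H [1,3,-,-]
F [1,3,7,-]
F [1,3,7,2]
H [1,3,7,2]
H [1,3,7,2]
H [1,3,7,2]
F [4,3,7,2]
F [4,5,7,2]
F [4,5,1,2]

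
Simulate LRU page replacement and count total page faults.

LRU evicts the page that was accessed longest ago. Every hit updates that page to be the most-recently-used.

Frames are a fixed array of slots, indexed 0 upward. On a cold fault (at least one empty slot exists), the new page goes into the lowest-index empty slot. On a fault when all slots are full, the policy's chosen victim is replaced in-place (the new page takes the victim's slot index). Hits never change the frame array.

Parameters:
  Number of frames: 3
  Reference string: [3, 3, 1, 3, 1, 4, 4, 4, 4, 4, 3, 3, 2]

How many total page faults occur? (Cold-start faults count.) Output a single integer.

Step 0: ref 3 → FAULT, frames=[3,-,-]
Step 1: ref 3 → HIT, frames=[3,-,-]
Step 2: ref 1 → FAULT, frames=[3,1,-]
Step 3: ref 3 → HIT, frames=[3,1,-]
Step 4: ref 1 → HIT, frames=[3,1,-]
Step 5: ref 4 → FAULT, frames=[3,1,4]
Step 6: ref 4 → HIT, frames=[3,1,4]
Step 7: ref 4 → HIT, frames=[3,1,4]
Step 8: ref 4 → HIT, frames=[3,1,4]
Step 9: ref 4 → HIT, frames=[3,1,4]
Step 10: ref 3 → HIT, frames=[3,1,4]
Step 11: ref 3 → HIT, frames=[3,1,4]
Step 12: ref 2 → FAULT (evict 1), frames=[3,2,4]
Total faults: 4

Answer: 4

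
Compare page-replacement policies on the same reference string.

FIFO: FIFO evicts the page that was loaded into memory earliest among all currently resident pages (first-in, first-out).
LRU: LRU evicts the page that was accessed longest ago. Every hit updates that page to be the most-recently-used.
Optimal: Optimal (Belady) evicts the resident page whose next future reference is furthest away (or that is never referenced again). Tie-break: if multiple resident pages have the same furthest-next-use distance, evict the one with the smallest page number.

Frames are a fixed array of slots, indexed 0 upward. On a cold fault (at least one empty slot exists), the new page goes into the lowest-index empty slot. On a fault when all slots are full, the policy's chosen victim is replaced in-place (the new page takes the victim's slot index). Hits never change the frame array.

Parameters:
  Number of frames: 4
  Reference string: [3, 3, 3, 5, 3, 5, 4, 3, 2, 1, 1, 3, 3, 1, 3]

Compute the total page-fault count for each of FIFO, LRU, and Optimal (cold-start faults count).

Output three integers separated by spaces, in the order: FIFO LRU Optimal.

Answer: 6 5 5

Derivation:
--- FIFO ---
  step 0: ref 3 -> FAULT, frames=[3,-,-,-] (faults so far: 1)
  step 1: ref 3 -> HIT, frames=[3,-,-,-] (faults so far: 1)
  step 2: ref 3 -> HIT, frames=[3,-,-,-] (faults so far: 1)
  step 3: ref 5 -> FAULT, frames=[3,5,-,-] (faults so far: 2)
  step 4: ref 3 -> HIT, frames=[3,5,-,-] (faults so far: 2)
  step 5: ref 5 -> HIT, frames=[3,5,-,-] (faults so far: 2)
  step 6: ref 4 -> FAULT, frames=[3,5,4,-] (faults so far: 3)
  step 7: ref 3 -> HIT, frames=[3,5,4,-] (faults so far: 3)
  step 8: ref 2 -> FAULT, frames=[3,5,4,2] (faults so far: 4)
  step 9: ref 1 -> FAULT, evict 3, frames=[1,5,4,2] (faults so far: 5)
  step 10: ref 1 -> HIT, frames=[1,5,4,2] (faults so far: 5)
  step 11: ref 3 -> FAULT, evict 5, frames=[1,3,4,2] (faults so far: 6)
  step 12: ref 3 -> HIT, frames=[1,3,4,2] (faults so far: 6)
  step 13: ref 1 -> HIT, frames=[1,3,4,2] (faults so far: 6)
  step 14: ref 3 -> HIT, frames=[1,3,4,2] (faults so far: 6)
  FIFO total faults: 6
--- LRU ---
  step 0: ref 3 -> FAULT, frames=[3,-,-,-] (faults so far: 1)
  step 1: ref 3 -> HIT, frames=[3,-,-,-] (faults so far: 1)
  step 2: ref 3 -> HIT, frames=[3,-,-,-] (faults so far: 1)
  step 3: ref 5 -> FAULT, frames=[3,5,-,-] (faults so far: 2)
  step 4: ref 3 -> HIT, frames=[3,5,-,-] (faults so far: 2)
  step 5: ref 5 -> HIT, frames=[3,5,-,-] (faults so far: 2)
  step 6: ref 4 -> FAULT, frames=[3,5,4,-] (faults so far: 3)
  step 7: ref 3 -> HIT, frames=[3,5,4,-] (faults so far: 3)
  step 8: ref 2 -> FAULT, frames=[3,5,4,2] (faults so far: 4)
  step 9: ref 1 -> FAULT, evict 5, frames=[3,1,4,2] (faults so far: 5)
  step 10: ref 1 -> HIT, frames=[3,1,4,2] (faults so far: 5)
  step 11: ref 3 -> HIT, frames=[3,1,4,2] (faults so far: 5)
  step 12: ref 3 -> HIT, frames=[3,1,4,2] (faults so far: 5)
  step 13: ref 1 -> HIT, frames=[3,1,4,2] (faults so far: 5)
  step 14: ref 3 -> HIT, frames=[3,1,4,2] (faults so far: 5)
  LRU total faults: 5
--- Optimal ---
  step 0: ref 3 -> FAULT, frames=[3,-,-,-] (faults so far: 1)
  step 1: ref 3 -> HIT, frames=[3,-,-,-] (faults so far: 1)
  step 2: ref 3 -> HIT, frames=[3,-,-,-] (faults so far: 1)
  step 3: ref 5 -> FAULT, frames=[3,5,-,-] (faults so far: 2)
  step 4: ref 3 -> HIT, frames=[3,5,-,-] (faults so far: 2)
  step 5: ref 5 -> HIT, frames=[3,5,-,-] (faults so far: 2)
  step 6: ref 4 -> FAULT, frames=[3,5,4,-] (faults so far: 3)
  step 7: ref 3 -> HIT, frames=[3,5,4,-] (faults so far: 3)
  step 8: ref 2 -> FAULT, frames=[3,5,4,2] (faults so far: 4)
  step 9: ref 1 -> FAULT, evict 2, frames=[3,5,4,1] (faults so far: 5)
  step 10: ref 1 -> HIT, frames=[3,5,4,1] (faults so far: 5)
  step 11: ref 3 -> HIT, frames=[3,5,4,1] (faults so far: 5)
  step 12: ref 3 -> HIT, frames=[3,5,4,1] (faults so far: 5)
  step 13: ref 1 -> HIT, frames=[3,5,4,1] (faults so far: 5)
  step 14: ref 3 -> HIT, frames=[3,5,4,1] (faults so far: 5)
  Optimal total faults: 5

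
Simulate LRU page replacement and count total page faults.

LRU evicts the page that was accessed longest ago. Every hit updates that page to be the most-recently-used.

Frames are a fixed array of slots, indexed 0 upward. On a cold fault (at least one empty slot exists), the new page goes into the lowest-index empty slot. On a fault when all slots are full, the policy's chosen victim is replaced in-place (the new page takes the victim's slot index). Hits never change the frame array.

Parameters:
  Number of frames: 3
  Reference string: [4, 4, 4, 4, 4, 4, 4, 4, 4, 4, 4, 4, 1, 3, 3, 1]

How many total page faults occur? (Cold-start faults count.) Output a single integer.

Step 0: ref 4 → FAULT, frames=[4,-,-]
Step 1: ref 4 → HIT, frames=[4,-,-]
Step 2: ref 4 → HIT, frames=[4,-,-]
Step 3: ref 4 → HIT, frames=[4,-,-]
Step 4: ref 4 → HIT, frames=[4,-,-]
Step 5: ref 4 → HIT, frames=[4,-,-]
Step 6: ref 4 → HIT, frames=[4,-,-]
Step 7: ref 4 → HIT, frames=[4,-,-]
Step 8: ref 4 → HIT, frames=[4,-,-]
Step 9: ref 4 → HIT, frames=[4,-,-]
Step 10: ref 4 → HIT, frames=[4,-,-]
Step 11: ref 4 → HIT, frames=[4,-,-]
Step 12: ref 1 → FAULT, frames=[4,1,-]
Step 13: ref 3 → FAULT, frames=[4,1,3]
Step 14: ref 3 → HIT, frames=[4,1,3]
Step 15: ref 1 → HIT, frames=[4,1,3]
Total faults: 3

Answer: 3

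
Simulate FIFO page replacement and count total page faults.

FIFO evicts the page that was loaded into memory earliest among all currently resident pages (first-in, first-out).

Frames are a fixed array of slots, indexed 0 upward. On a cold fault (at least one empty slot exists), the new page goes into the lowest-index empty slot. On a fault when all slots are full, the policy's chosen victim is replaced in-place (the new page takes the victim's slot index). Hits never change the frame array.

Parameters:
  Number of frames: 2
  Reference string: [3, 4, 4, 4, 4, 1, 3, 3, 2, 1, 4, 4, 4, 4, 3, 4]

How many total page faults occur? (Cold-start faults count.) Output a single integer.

Answer: 8

Derivation:
Step 0: ref 3 → FAULT, frames=[3,-]
Step 1: ref 4 → FAULT, frames=[3,4]
Step 2: ref 4 → HIT, frames=[3,4]
Step 3: ref 4 → HIT, frames=[3,4]
Step 4: ref 4 → HIT, frames=[3,4]
Step 5: ref 1 → FAULT (evict 3), frames=[1,4]
Step 6: ref 3 → FAULT (evict 4), frames=[1,3]
Step 7: ref 3 → HIT, frames=[1,3]
Step 8: ref 2 → FAULT (evict 1), frames=[2,3]
Step 9: ref 1 → FAULT (evict 3), frames=[2,1]
Step 10: ref 4 → FAULT (evict 2), frames=[4,1]
Step 11: ref 4 → HIT, frames=[4,1]
Step 12: ref 4 → HIT, frames=[4,1]
Step 13: ref 4 → HIT, frames=[4,1]
Step 14: ref 3 → FAULT (evict 1), frames=[4,3]
Step 15: ref 4 → HIT, frames=[4,3]
Total faults: 8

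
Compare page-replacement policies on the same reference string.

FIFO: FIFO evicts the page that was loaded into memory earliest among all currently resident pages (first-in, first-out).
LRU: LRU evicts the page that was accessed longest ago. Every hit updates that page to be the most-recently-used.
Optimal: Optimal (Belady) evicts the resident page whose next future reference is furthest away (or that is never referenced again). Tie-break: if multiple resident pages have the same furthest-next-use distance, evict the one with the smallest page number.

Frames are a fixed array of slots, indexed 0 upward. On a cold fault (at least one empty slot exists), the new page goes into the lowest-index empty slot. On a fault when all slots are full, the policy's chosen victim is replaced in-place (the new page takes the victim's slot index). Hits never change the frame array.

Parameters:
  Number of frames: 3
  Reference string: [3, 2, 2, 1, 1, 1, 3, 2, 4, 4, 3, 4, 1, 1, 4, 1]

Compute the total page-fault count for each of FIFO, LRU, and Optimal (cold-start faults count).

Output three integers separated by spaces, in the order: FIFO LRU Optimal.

Answer: 5 5 4

Derivation:
--- FIFO ---
  step 0: ref 3 -> FAULT, frames=[3,-,-] (faults so far: 1)
  step 1: ref 2 -> FAULT, frames=[3,2,-] (faults so far: 2)
  step 2: ref 2 -> HIT, frames=[3,2,-] (faults so far: 2)
  step 3: ref 1 -> FAULT, frames=[3,2,1] (faults so far: 3)
  step 4: ref 1 -> HIT, frames=[3,2,1] (faults so far: 3)
  step 5: ref 1 -> HIT, frames=[3,2,1] (faults so far: 3)
  step 6: ref 3 -> HIT, frames=[3,2,1] (faults so far: 3)
  step 7: ref 2 -> HIT, frames=[3,2,1] (faults so far: 3)
  step 8: ref 4 -> FAULT, evict 3, frames=[4,2,1] (faults so far: 4)
  step 9: ref 4 -> HIT, frames=[4,2,1] (faults so far: 4)
  step 10: ref 3 -> FAULT, evict 2, frames=[4,3,1] (faults so far: 5)
  step 11: ref 4 -> HIT, frames=[4,3,1] (faults so far: 5)
  step 12: ref 1 -> HIT, frames=[4,3,1] (faults so far: 5)
  step 13: ref 1 -> HIT, frames=[4,3,1] (faults so far: 5)
  step 14: ref 4 -> HIT, frames=[4,3,1] (faults so far: 5)
  step 15: ref 1 -> HIT, frames=[4,3,1] (faults so far: 5)
  FIFO total faults: 5
--- LRU ---
  step 0: ref 3 -> FAULT, frames=[3,-,-] (faults so far: 1)
  step 1: ref 2 -> FAULT, frames=[3,2,-] (faults so far: 2)
  step 2: ref 2 -> HIT, frames=[3,2,-] (faults so far: 2)
  step 3: ref 1 -> FAULT, frames=[3,2,1] (faults so far: 3)
  step 4: ref 1 -> HIT, frames=[3,2,1] (faults so far: 3)
  step 5: ref 1 -> HIT, frames=[3,2,1] (faults so far: 3)
  step 6: ref 3 -> HIT, frames=[3,2,1] (faults so far: 3)
  step 7: ref 2 -> HIT, frames=[3,2,1] (faults so far: 3)
  step 8: ref 4 -> FAULT, evict 1, frames=[3,2,4] (faults so far: 4)
  step 9: ref 4 -> HIT, frames=[3,2,4] (faults so far: 4)
  step 10: ref 3 -> HIT, frames=[3,2,4] (faults so far: 4)
  step 11: ref 4 -> HIT, frames=[3,2,4] (faults so far: 4)
  step 12: ref 1 -> FAULT, evict 2, frames=[3,1,4] (faults so far: 5)
  step 13: ref 1 -> HIT, frames=[3,1,4] (faults so far: 5)
  step 14: ref 4 -> HIT, frames=[3,1,4] (faults so far: 5)
  step 15: ref 1 -> HIT, frames=[3,1,4] (faults so far: 5)
  LRU total faults: 5
--- Optimal ---
  step 0: ref 3 -> FAULT, frames=[3,-,-] (faults so far: 1)
  step 1: ref 2 -> FAULT, frames=[3,2,-] (faults so far: 2)
  step 2: ref 2 -> HIT, frames=[3,2,-] (faults so far: 2)
  step 3: ref 1 -> FAULT, frames=[3,2,1] (faults so far: 3)
  step 4: ref 1 -> HIT, frames=[3,2,1] (faults so far: 3)
  step 5: ref 1 -> HIT, frames=[3,2,1] (faults so far: 3)
  step 6: ref 3 -> HIT, frames=[3,2,1] (faults so far: 3)
  step 7: ref 2 -> HIT, frames=[3,2,1] (faults so far: 3)
  step 8: ref 4 -> FAULT, evict 2, frames=[3,4,1] (faults so far: 4)
  step 9: ref 4 -> HIT, frames=[3,4,1] (faults so far: 4)
  step 10: ref 3 -> HIT, frames=[3,4,1] (faults so far: 4)
  step 11: ref 4 -> HIT, frames=[3,4,1] (faults so far: 4)
  step 12: ref 1 -> HIT, frames=[3,4,1] (faults so far: 4)
  step 13: ref 1 -> HIT, frames=[3,4,1] (faults so far: 4)
  step 14: ref 4 -> HIT, frames=[3,4,1] (faults so far: 4)
  step 15: ref 1 -> HIT, frames=[3,4,1] (faults so far: 4)
  Optimal total faults: 4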